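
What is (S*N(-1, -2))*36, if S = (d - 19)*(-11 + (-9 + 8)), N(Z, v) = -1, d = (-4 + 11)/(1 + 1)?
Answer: -6696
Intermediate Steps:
d = 7/2 ≈ 3.5000
S = 186 (S = (7/2 - 19)*(-11 + (-9 + 8)) = -31*(-11 - 1)/2 = -31/2*(-12) = 186)
(S*N(-1, -2))*36 = (186*(-1))*36 = -186*36 = -6696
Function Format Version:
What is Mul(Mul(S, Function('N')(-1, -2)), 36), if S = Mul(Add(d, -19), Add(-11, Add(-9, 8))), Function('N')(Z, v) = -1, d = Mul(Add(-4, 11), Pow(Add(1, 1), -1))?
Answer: -6696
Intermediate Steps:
d = Rational(7, 2) (d = Mul(7, Pow(2, -1)) = Mul(7, Rational(1, 2)) = Rational(7, 2) ≈ 3.5000)
S = 186 (S = Mul(Add(Rational(7, 2), -19), Add(-11, Add(-9, 8))) = Mul(Rational(-31, 2), Add(-11, -1)) = Mul(Rational(-31, 2), -12) = 186)
Mul(Mul(S, Function('N')(-1, -2)), 36) = Mul(Mul(186, -1), 36) = Mul(-186, 36) = -6696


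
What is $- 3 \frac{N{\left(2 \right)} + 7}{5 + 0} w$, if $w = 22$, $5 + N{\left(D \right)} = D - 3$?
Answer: $- \frac{66}{5} \approx -13.2$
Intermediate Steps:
$N{\left(D \right)} = -8 + D$ ($N{\left(D \right)} = -5 + \left(D - 3\right) = -5 + \left(-3 + D\right) = -8 + D$)
$- 3 \frac{N{\left(2 \right)} + 7}{5 + 0} w = - 3 \frac{\left(-8 + 2\right) + 7}{5 + 0} \cdot 22 = - 3 \frac{-6 + 7}{5} \cdot 22 = - 3 \cdot 1 \cdot \frac{1}{5} \cdot 22 = - 3 \cdot \frac{1}{5} \cdot 22 = - \frac{3 \cdot 22}{5} = \left(-1\right) \frac{66}{5} = - \frac{66}{5}$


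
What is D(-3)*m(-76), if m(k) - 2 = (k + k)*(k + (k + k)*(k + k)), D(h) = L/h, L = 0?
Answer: 0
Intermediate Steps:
D(h) = 0 (D(h) = 0/h = 0)
m(k) = 2 + 2*k*(k + 4*k²) (m(k) = 2 + (k + k)*(k + (k + k)*(k + k)) = 2 + (2*k)*(k + (2*k)*(2*k)) = 2 + (2*k)*(k + 4*k²) = 2 + 2*k*(k + 4*k²))
D(-3)*m(-76) = 0*(2 + 2*(-76)² + 8*(-76)³) = 0*(2 + 2*5776 + 8*(-438976)) = 0*(2 + 11552 - 3511808) = 0*(-3500254) = 0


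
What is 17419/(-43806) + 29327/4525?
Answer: 1205877587/198222150 ≈ 6.0835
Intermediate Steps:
17419/(-43806) + 29327/4525 = 17419*(-1/43806) + 29327*(1/4525) = -17419/43806 + 29327/4525 = 1205877587/198222150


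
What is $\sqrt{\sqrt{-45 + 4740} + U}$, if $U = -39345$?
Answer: $\sqrt{-39345 + \sqrt{4695}} \approx 198.18 i$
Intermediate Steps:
$\sqrt{\sqrt{-45 + 4740} + U} = \sqrt{\sqrt{-45 + 4740} - 39345} = \sqrt{\sqrt{4695} - 39345} = \sqrt{-39345 + \sqrt{4695}}$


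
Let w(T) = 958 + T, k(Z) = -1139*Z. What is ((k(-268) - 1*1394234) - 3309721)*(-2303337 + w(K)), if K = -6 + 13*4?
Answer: 10127279074099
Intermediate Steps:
K = 46 (K = -6 + 52 = 46)
((k(-268) - 1*1394234) - 3309721)*(-2303337 + w(K)) = ((-1139*(-268) - 1*1394234) - 3309721)*(-2303337 + (958 + 46)) = ((305252 - 1394234) - 3309721)*(-2303337 + 1004) = (-1088982 - 3309721)*(-2302333) = -4398703*(-2302333) = 10127279074099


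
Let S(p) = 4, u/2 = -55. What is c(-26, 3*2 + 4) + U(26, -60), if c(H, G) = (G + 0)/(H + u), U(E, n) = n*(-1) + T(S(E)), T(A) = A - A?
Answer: 4075/68 ≈ 59.926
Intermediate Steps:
u = -110 (u = 2*(-55) = -110)
T(A) = 0
U(E, n) = -n (U(E, n) = n*(-1) + 0 = -n + 0 = -n)
c(H, G) = G/(-110 + H) (c(H, G) = (G + 0)/(H - 110) = G/(-110 + H))
c(-26, 3*2 + 4) + U(26, -60) = (3*2 + 4)/(-110 - 26) - 1*(-60) = (6 + 4)/(-136) + 60 = 10*(-1/136) + 60 = -5/68 + 60 = 4075/68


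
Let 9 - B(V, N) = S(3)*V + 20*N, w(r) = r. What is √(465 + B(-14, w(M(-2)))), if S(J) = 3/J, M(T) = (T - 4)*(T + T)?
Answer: 2*√2 ≈ 2.8284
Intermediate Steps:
M(T) = 2*T*(-4 + T) (M(T) = (-4 + T)*(2*T) = 2*T*(-4 + T))
B(V, N) = 9 - V - 20*N (B(V, N) = 9 - ((3/3)*V + 20*N) = 9 - ((3*(⅓))*V + 20*N) = 9 - (1*V + 20*N) = 9 - (V + 20*N) = 9 + (-V - 20*N) = 9 - V - 20*N)
√(465 + B(-14, w(M(-2)))) = √(465 + (9 - 1*(-14) - 40*(-2)*(-4 - 2))) = √(465 + (9 + 14 - 40*(-2)*(-6))) = √(465 + (9 + 14 - 20*24)) = √(465 + (9 + 14 - 480)) = √(465 - 457) = √8 = 2*√2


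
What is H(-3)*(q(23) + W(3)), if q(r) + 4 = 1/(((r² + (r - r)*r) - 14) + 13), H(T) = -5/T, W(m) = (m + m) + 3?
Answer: 13205/1584 ≈ 8.3365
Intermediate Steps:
W(m) = 3 + 2*m (W(m) = 2*m + 3 = 3 + 2*m)
q(r) = -4 + 1/(-1 + r²) (q(r) = -4 + 1/(((r² + (r - r)*r) - 14) + 13) = -4 + 1/(((r² + 0*r) - 14) + 13) = -4 + 1/(((r² + 0) - 14) + 13) = -4 + 1/((r² - 14) + 13) = -4 + 1/((-14 + r²) + 13) = -4 + 1/(-1 + r²))
H(-3)*(q(23) + W(3)) = (-5/(-3))*((5 - 4*23²)/(-1 + 23²) + (3 + 2*3)) = (-5*(-⅓))*((5 - 4*529)/(-1 + 529) + (3 + 6)) = 5*((5 - 2116)/528 + 9)/3 = 5*((1/528)*(-2111) + 9)/3 = 5*(-2111/528 + 9)/3 = (5/3)*(2641/528) = 13205/1584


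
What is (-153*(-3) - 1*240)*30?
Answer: 6570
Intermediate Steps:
(-153*(-3) - 1*240)*30 = (459 - 240)*30 = 219*30 = 6570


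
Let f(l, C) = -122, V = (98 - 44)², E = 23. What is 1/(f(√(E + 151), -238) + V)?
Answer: 1/2794 ≈ 0.00035791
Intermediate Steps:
V = 2916 (V = 54² = 2916)
1/(f(√(E + 151), -238) + V) = 1/(-122 + 2916) = 1/2794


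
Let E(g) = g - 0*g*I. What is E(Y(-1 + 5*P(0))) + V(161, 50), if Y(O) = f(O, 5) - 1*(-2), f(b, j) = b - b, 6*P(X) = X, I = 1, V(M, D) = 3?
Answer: 5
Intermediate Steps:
P(X) = X/6
f(b, j) = 0
Y(O) = 2 (Y(O) = 0 - 1*(-2) = 0 + 2 = 2)
E(g) = g (E(g) = g - 0*g = g - 0 = g - 1*0 = g + 0 = g)
E(Y(-1 + 5*P(0))) + V(161, 50) = 2 + 3 = 5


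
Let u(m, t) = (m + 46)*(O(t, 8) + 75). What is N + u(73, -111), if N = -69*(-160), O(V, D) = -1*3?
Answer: 19608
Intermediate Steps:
O(V, D) = -3
u(m, t) = 3312 + 72*m (u(m, t) = (m + 46)*(-3 + 75) = (46 + m)*72 = 3312 + 72*m)
N = 11040
N + u(73, -111) = 11040 + (3312 + 72*73) = 11040 + (3312 + 5256) = 11040 + 8568 = 19608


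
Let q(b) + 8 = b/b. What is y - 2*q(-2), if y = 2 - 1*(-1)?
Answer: 17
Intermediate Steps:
q(b) = -7 (q(b) = -8 + b/b = -8 + 1 = -7)
y = 3 (y = 2 + 1 = 3)
y - 2*q(-2) = 3 - 2*(-7) = 3 + 14 = 17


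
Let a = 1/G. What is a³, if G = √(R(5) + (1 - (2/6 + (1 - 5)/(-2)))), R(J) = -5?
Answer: 3*I*√57/361 ≈ 0.062741*I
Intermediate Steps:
G = I*√57/3 (G = √(-5 + (1 - (2/6 + (1 - 5)/(-2)))) = √(-5 + (1 - (2*(⅙) - 4*(-½)))) = √(-5 + (1 - (⅓ + 2))) = √(-5 + (1 - 1*7/3)) = √(-5 + (1 - 7/3)) = √(-5 - 4/3) = √(-19/3) = I*√57/3 ≈ 2.5166*I)
a = -I*√57/19 (a = 1/(I*√57/3) = -I*√57/19 ≈ -0.39736*I)
a³ = (-I*√57/19)³ = 3*I*√57/361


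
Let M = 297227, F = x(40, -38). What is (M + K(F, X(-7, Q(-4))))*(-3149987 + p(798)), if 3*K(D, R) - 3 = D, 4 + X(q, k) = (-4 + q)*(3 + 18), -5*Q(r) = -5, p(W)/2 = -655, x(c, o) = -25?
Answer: -2809882331723/3 ≈ -9.3663e+11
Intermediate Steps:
p(W) = -1310 (p(W) = 2*(-655) = -1310)
Q(r) = 1 (Q(r) = -⅕*(-5) = 1)
F = -25
X(q, k) = -88 + 21*q (X(q, k) = -4 + (-4 + q)*(3 + 18) = -4 + (-4 + q)*21 = -4 + (-84 + 21*q) = -88 + 21*q)
K(D, R) = 1 + D/3
(M + K(F, X(-7, Q(-4))))*(-3149987 + p(798)) = (297227 + (1 + (⅓)*(-25)))*(-3149987 - 1310) = (297227 + (1 - 25/3))*(-3151297) = (297227 - 22/3)*(-3151297) = (891659/3)*(-3151297) = -2809882331723/3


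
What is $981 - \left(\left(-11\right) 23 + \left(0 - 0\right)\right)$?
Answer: $1234$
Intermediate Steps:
$981 - \left(\left(-11\right) 23 + \left(0 - 0\right)\right) = 981 - \left(-253 + \left(0 + 0\right)\right) = 981 - \left(-253 + 0\right) = 981 - -253 = 981 + 253 = 1234$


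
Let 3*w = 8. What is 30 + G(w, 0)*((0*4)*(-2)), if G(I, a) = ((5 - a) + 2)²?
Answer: 30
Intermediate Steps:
w = 8/3 (w = (⅓)*8 = 8/3 ≈ 2.6667)
G(I, a) = (7 - a)²
30 + G(w, 0)*((0*4)*(-2)) = 30 + (-7 + 0)²*((0*4)*(-2)) = 30 + (-7)²*(0*(-2)) = 30 + 49*0 = 30 + 0 = 30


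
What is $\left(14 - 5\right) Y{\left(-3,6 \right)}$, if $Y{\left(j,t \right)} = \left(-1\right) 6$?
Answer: $-54$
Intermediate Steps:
$Y{\left(j,t \right)} = -6$
$\left(14 - 5\right) Y{\left(-3,6 \right)} = \left(14 - 5\right) \left(-6\right) = 9 \left(-6\right) = -54$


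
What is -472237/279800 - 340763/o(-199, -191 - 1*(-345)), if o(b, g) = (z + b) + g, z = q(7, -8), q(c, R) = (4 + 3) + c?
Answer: 95330848053/8673800 ≈ 10991.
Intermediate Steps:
q(c, R) = 7 + c
z = 14 (z = 7 + 7 = 14)
o(b, g) = 14 + b + g (o(b, g) = (14 + b) + g = 14 + b + g)
-472237/279800 - 340763/o(-199, -191 - 1*(-345)) = -472237/279800 - 340763/(14 - 199 + (-191 - 1*(-345))) = -472237*1/279800 - 340763/(14 - 199 + (-191 + 345)) = -472237/279800 - 340763/(14 - 199 + 154) = -472237/279800 - 340763/(-31) = -472237/279800 - 340763*(-1/31) = -472237/279800 + 340763/31 = 95330848053/8673800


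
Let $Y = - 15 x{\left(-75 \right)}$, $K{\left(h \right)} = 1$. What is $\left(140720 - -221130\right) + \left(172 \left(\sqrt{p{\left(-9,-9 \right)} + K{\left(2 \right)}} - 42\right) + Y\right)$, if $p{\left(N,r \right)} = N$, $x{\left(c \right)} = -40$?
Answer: $355226 + 344 i \sqrt{2} \approx 3.5523 \cdot 10^{5} + 486.49 i$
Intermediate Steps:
$Y = 600$ ($Y = \left(-15\right) \left(-40\right) = 600$)
$\left(140720 - -221130\right) + \left(172 \left(\sqrt{p{\left(-9,-9 \right)} + K{\left(2 \right)}} - 42\right) + Y\right) = \left(140720 - -221130\right) + \left(172 \left(\sqrt{-9 + 1} - 42\right) + 600\right) = \left(140720 + 221130\right) + \left(172 \left(\sqrt{-8} - 42\right) + 600\right) = 361850 + \left(172 \left(2 i \sqrt{2} - 42\right) + 600\right) = 361850 + \left(172 \left(-42 + 2 i \sqrt{2}\right) + 600\right) = 361850 - \left(6624 - 344 i \sqrt{2}\right) = 355226 + 344 i \sqrt{2}$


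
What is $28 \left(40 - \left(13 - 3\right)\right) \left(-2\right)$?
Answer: $-1680$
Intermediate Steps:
$28 \left(40 - \left(13 - 3\right)\right) \left(-2\right) = 28 \left(40 - 10\right) \left(-2\right) = 28 \cdot 30 \left(-2\right) = 840 \left(-2\right) = -1680$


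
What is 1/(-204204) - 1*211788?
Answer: -43247956753/204204 ≈ -2.1179e+5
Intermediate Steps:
1/(-204204) - 1*211788 = -1/204204 - 211788 = -43247956753/204204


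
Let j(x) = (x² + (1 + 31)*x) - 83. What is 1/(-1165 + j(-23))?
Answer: -1/1455 ≈ -0.00068729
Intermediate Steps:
j(x) = -83 + x² + 32*x (j(x) = (x² + 32*x) - 83 = -83 + x² + 32*x)
1/(-1165 + j(-23)) = 1/(-1165 + (-83 + (-23)² + 32*(-23))) = 1/(-1165 + (-83 + 529 - 736)) = 1/(-1165 - 290) = 1/(-1455) = -1/1455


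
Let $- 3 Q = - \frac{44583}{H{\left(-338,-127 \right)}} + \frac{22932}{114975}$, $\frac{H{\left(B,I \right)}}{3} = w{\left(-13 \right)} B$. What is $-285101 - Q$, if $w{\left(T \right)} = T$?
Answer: $- \frac{2286247681353}{8019050} \approx -2.851 \cdot 10^{5}$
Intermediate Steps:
$H{\left(B,I \right)} = - 39 B$ ($H{\left(B,I \right)} = 3 \left(- 13 B\right) = - 39 B$)
$Q = \frac{8507303}{8019050}$ ($Q = - \frac{- \frac{44583}{\left(-39\right) \left(-338\right)} + \frac{22932}{114975}}{3} = - \frac{- \frac{44583}{13182} + 22932 \cdot \frac{1}{114975}}{3} = - \frac{\left(-44583\right) \frac{1}{13182} + \frac{364}{1825}}{3} = - \frac{- \frac{14861}{4394} + \frac{364}{1825}}{3} = \left(- \frac{1}{3}\right) \left(- \frac{25521909}{8019050}\right) = \frac{8507303}{8019050} \approx 1.0609$)
$-285101 - Q = -285101 - \frac{8507303}{8019050} = - \frac{2286247681353}{8019050}$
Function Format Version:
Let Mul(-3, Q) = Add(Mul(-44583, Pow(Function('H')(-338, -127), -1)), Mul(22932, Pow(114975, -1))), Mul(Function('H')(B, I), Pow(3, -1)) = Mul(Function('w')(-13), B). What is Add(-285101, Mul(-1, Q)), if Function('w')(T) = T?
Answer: Rational(-2286247681353, 8019050) ≈ -2.8510e+5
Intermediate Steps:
Function('H')(B, I) = Mul(-39, B) (Function('H')(B, I) = Mul(3, Mul(-13, B)) = Mul(-39, B))
Q = Rational(8507303, 8019050) (Q = Mul(Rational(-1, 3), Add(Mul(-44583, Pow(Mul(-39, -338), -1)), Mul(22932, Pow(114975, -1)))) = Mul(Rational(-1, 3), Add(Mul(-44583, Pow(13182, -1)), Mul(22932, Rational(1, 114975)))) = Mul(Rational(-1, 3), Add(Mul(-44583, Rational(1, 13182)), Rational(364, 1825))) = Mul(Rational(-1, 3), Add(Rational(-14861, 4394), Rational(364, 1825))) = Mul(Rational(-1, 3), Rational(-25521909, 8019050)) = Rational(8507303, 8019050) ≈ 1.0609)
Add(-285101, Mul(-1, Q)) = Add(-285101, Mul(-1, Rational(8507303, 8019050))) = Add(-285101, Rational(-8507303, 8019050)) = Rational(-2286247681353, 8019050)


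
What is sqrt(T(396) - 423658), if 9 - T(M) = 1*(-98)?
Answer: I*sqrt(423551) ≈ 650.81*I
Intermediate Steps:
T(M) = 107 (T(M) = 9 - (-98) = 9 - 1*(-98) = 9 + 98 = 107)
sqrt(T(396) - 423658) = sqrt(107 - 423658) = sqrt(-423551) = I*sqrt(423551)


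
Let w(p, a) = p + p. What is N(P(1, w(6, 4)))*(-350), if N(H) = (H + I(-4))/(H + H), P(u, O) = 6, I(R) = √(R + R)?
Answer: -175 - 175*I*√2/3 ≈ -175.0 - 82.496*I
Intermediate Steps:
w(p, a) = 2*p
I(R) = √2*√R (I(R) = √(2*R) = √2*√R)
N(H) = (H + 2*I*√2)/(2*H) (N(H) = (H + √2*√(-4))/(H + H) = (H + √2*(2*I))/((2*H)) = (H + 2*I*√2)*(1/(2*H)) = (H + 2*I*√2)/(2*H))
N(P(1, w(6, 4)))*(-350) = (((½)*6 + I*√2)/6)*(-350) = ((3 + I*√2)/6)*(-350) = (½ + I*√2/6)*(-350) = -175 - 175*I*√2/3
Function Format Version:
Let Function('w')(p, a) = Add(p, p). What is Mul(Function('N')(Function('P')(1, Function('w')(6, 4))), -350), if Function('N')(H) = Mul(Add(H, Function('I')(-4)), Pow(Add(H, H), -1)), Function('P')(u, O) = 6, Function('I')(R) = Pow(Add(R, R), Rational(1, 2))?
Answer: Add(-175, Mul(Rational(-175, 3), I, Pow(2, Rational(1, 2)))) ≈ Add(-175.00, Mul(-82.496, I))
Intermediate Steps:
Function('w')(p, a) = Mul(2, p)
Function('I')(R) = Mul(Pow(2, Rational(1, 2)), Pow(R, Rational(1, 2))) (Function('I')(R) = Pow(Mul(2, R), Rational(1, 2)) = Mul(Pow(2, Rational(1, 2)), Pow(R, Rational(1, 2))))
Function('N')(H) = Mul(Rational(1, 2), Pow(H, -1), Add(H, Mul(2, I, Pow(2, Rational(1, 2))))) (Function('N')(H) = Mul(Add(H, Mul(Pow(2, Rational(1, 2)), Pow(-4, Rational(1, 2)))), Pow(Add(H, H), -1)) = Mul(Add(H, Mul(Pow(2, Rational(1, 2)), Mul(2, I))), Pow(Mul(2, H), -1)) = Mul(Add(H, Mul(2, I, Pow(2, Rational(1, 2)))), Mul(Rational(1, 2), Pow(H, -1))) = Mul(Rational(1, 2), Pow(H, -1), Add(H, Mul(2, I, Pow(2, Rational(1, 2))))))
Mul(Function('N')(Function('P')(1, Function('w')(6, 4))), -350) = Mul(Mul(Pow(6, -1), Add(Mul(Rational(1, 2), 6), Mul(I, Pow(2, Rational(1, 2))))), -350) = Mul(Mul(Rational(1, 6), Add(3, Mul(I, Pow(2, Rational(1, 2))))), -350) = Mul(Add(Rational(1, 2), Mul(Rational(1, 6), I, Pow(2, Rational(1, 2)))), -350) = Add(-175, Mul(Rational(-175, 3), I, Pow(2, Rational(1, 2))))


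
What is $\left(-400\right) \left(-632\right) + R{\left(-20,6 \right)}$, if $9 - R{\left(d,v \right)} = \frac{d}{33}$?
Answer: $\frac{8342717}{33} \approx 2.5281 \cdot 10^{5}$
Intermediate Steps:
$R{\left(d,v \right)} = 9 - \frac{d}{33}$
$\left(-400\right) \left(-632\right) + R{\left(-20,6 \right)} = \left(-400\right) \left(-632\right) + \left(9 - - \frac{20}{33}\right) = 252800 + \left(9 + \frac{20}{33}\right) = 252800 + \frac{317}{33} = \frac{8342717}{33}$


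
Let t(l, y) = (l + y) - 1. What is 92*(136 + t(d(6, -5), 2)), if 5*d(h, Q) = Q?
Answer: 12512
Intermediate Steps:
d(h, Q) = Q/5
t(l, y) = -1 + l + y
92*(136 + t(d(6, -5), 2)) = 92*(136 + (-1 + (⅕)*(-5) + 2)) = 92*(136 + (-1 - 1 + 2)) = 92*(136 + 0) = 92*136 = 12512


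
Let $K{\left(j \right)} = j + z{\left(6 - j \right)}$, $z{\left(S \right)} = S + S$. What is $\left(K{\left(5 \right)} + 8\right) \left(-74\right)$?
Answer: $-1110$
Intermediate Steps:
$z{\left(S \right)} = 2 S$
$K{\left(j \right)} = 12 - j$ ($K{\left(j \right)} = j + 2 \left(6 - j\right) = j - \left(-12 + 2 j\right) = 12 - j$)
$\left(K{\left(5 \right)} + 8\right) \left(-74\right) = \left(\left(12 - 5\right) + 8\right) \left(-74\right) = \left(7 + 8\right) \left(-74\right) = 15 \left(-74\right) = -1110$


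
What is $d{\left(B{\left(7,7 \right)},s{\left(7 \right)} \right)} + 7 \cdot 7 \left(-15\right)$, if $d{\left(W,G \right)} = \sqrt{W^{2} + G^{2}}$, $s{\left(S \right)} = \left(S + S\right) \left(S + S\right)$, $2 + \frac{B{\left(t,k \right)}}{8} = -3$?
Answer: $-735 + 4 \sqrt{2501} \approx -534.96$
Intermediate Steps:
$B{\left(t,k \right)} = -40$ ($B{\left(t,k \right)} = -16 + 8 \left(-3\right) = -16 - 24 = -40$)
$s{\left(S \right)} = 4 S^{2}$ ($s{\left(S \right)} = 2 S 2 S = 4 S^{2}$)
$d{\left(W,G \right)} = \sqrt{G^{2} + W^{2}}$
$d{\left(B{\left(7,7 \right)},s{\left(7 \right)} \right)} + 7 \cdot 7 \left(-15\right) = \sqrt{\left(4 \cdot 7^{2}\right)^{2} + \left(-40\right)^{2}} + 7 \cdot 7 \left(-15\right) = \sqrt{\left(4 \cdot 49\right)^{2} + 1600} + 49 \left(-15\right) = \sqrt{196^{2} + 1600} - 735 = \sqrt{38416 + 1600} - 735 = \sqrt{40016} - 735 = 4 \sqrt{2501} - 735 = -735 + 4 \sqrt{2501}$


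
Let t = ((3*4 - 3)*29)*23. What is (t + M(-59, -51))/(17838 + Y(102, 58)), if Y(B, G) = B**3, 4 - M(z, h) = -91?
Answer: 3049/539523 ≈ 0.0056513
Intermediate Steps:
M(z, h) = 95 (M(z, h) = 4 - 1*(-91) = 4 + 91 = 95)
t = 6003 (t = ((12 - 3)*29)*23 = (9*29)*23 = 261*23 = 6003)
(t + M(-59, -51))/(17838 + Y(102, 58)) = (6003 + 95)/(17838 + 102**3) = 6098/(17838 + 1061208) = 6098/1079046 = 6098*(1/1079046) = 3049/539523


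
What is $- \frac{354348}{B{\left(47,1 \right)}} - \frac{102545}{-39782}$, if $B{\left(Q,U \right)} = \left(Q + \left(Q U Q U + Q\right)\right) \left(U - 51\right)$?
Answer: $\frac{12952364443}{2290448650} \approx 5.6549$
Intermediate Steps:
$B{\left(Q,U \right)} = \left(-51 + U\right) \left(2 Q + Q^{2} U^{2}\right)$ ($B{\left(Q,U \right)} = \left(Q + \left(U Q^{2} U + Q\right)\right) \left(-51 + U\right) = \left(Q + \left(Q^{2} U^{2} + Q\right)\right) \left(-51 + U\right) = \left(Q + \left(Q + Q^{2} U^{2}\right)\right) \left(-51 + U\right) = \left(2 Q + Q^{2} U^{2}\right) \left(-51 + U\right) = \left(-51 + U\right) \left(2 Q + Q^{2} U^{2}\right)$)
$- \frac{354348}{B{\left(47,1 \right)}} - \frac{102545}{-39782} = - \frac{354348}{47 \left(-102 + 2 \cdot 1 + 47 \cdot 1^{3} - 2397 \cdot 1^{2}\right)} - \frac{102545}{-39782} = - \frac{354348}{47 \left(-102 + 2 + 47 \cdot 1 - 2397 \cdot 1\right)} - - \frac{102545}{39782} = - \frac{354348}{47 \left(-102 + 2 + 47 - 2397\right)} + \frac{102545}{39782} = - \frac{354348}{47 \left(-2450\right)} + \frac{102545}{39782} = - \frac{354348}{-115150} + \frac{102545}{39782} = \left(-354348\right) \left(- \frac{1}{115150}\right) + \frac{102545}{39782} = \frac{177174}{57575} + \frac{102545}{39782} = \frac{12952364443}{2290448650}$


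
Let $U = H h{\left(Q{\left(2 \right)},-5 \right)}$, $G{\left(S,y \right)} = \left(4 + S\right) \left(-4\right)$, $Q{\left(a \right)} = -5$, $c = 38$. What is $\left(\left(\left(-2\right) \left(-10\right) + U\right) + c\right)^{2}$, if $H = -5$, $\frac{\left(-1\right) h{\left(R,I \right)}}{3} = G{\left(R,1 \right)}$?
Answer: $13924$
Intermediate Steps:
$G{\left(S,y \right)} = -16 - 4 S$
$h{\left(R,I \right)} = 48 + 12 R$ ($h{\left(R,I \right)} = - 3 \left(-16 - 4 R\right) = 48 + 12 R$)
$U = 60$ ($U = - 5 \left(48 + 12 \left(-5\right)\right) = - 5 \left(48 - 60\right) = \left(-5\right) \left(-12\right) = 60$)
$\left(\left(\left(-2\right) \left(-10\right) + U\right) + c\right)^{2} = \left(\left(\left(-2\right) \left(-10\right) + 60\right) + 38\right)^{2} = \left(\left(20 + 60\right) + 38\right)^{2} = \left(80 + 38\right)^{2} = 118^{2} = 13924$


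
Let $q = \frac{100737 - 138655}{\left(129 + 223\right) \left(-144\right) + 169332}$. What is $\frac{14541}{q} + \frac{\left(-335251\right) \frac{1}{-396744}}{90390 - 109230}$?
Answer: $- \frac{6447648084589689629}{141712021304640} \approx -45498.0$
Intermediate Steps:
$q = - \frac{18959}{59322}$ ($q = - \frac{37918}{352 \left(-144\right) + 169332} = - \frac{37918}{-50688 + 169332} = - \frac{37918}{118644} = \left(-37918\right) \frac{1}{118644} = - \frac{18959}{59322} \approx -0.31959$)
$\frac{14541}{q} + \frac{\left(-335251\right) \frac{1}{-396744}}{90390 - 109230} = \frac{14541}{- \frac{18959}{59322}} + \frac{\left(-335251\right) \frac{1}{-396744}}{90390 - 109230} = 14541 \left(- \frac{59322}{18959}\right) + \frac{\left(-335251\right) \left(- \frac{1}{396744}\right)}{-18840} = - \frac{862601202}{18959} + \frac{335251}{396744} \left(- \frac{1}{18840}\right) = - \frac{862601202}{18959} - \frac{335251}{7474656960} = - \frac{6447648084589689629}{141712021304640}$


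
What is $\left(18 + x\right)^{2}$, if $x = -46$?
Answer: $784$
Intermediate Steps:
$\left(18 + x\right)^{2} = \left(18 - 46\right)^{2} = \left(-28\right)^{2} = 784$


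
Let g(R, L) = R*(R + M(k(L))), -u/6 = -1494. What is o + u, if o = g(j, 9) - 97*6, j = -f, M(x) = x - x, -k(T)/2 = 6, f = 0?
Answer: 8382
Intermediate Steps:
k(T) = -12 (k(T) = -2*6 = -12)
u = 8964 (u = -6*(-1494) = 8964)
M(x) = 0
j = 0 (j = -1*0 = 0)
g(R, L) = R**2 (g(R, L) = R*(R + 0) = R*R = R**2)
o = -582 (o = 0**2 - 97*6 = 0 - 582 = -582)
o + u = -582 + 8964 = 8382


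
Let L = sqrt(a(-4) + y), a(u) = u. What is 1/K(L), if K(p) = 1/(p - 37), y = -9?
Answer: -37 + I*sqrt(13) ≈ -37.0 + 3.6056*I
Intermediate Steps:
L = I*sqrt(13) (L = sqrt(-4 - 9) = sqrt(-13) = I*sqrt(13) ≈ 3.6056*I)
K(p) = 1/(-37 + p)
1/K(L) = 1/(1/(-37 + I*sqrt(13))) = -37 + I*sqrt(13)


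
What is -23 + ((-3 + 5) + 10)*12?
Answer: 121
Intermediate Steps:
-23 + ((-3 + 5) + 10)*12 = -23 + (2 + 10)*12 = -23 + 12*12 = -23 + 144 = 121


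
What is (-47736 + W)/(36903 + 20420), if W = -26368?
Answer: -74104/57323 ≈ -1.2927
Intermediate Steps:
(-47736 + W)/(36903 + 20420) = (-47736 - 26368)/(36903 + 20420) = -74104/57323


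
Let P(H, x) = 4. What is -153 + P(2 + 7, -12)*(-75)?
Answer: -453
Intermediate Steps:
-153 + P(2 + 7, -12)*(-75) = -153 + 4*(-75) = -153 - 300 = -453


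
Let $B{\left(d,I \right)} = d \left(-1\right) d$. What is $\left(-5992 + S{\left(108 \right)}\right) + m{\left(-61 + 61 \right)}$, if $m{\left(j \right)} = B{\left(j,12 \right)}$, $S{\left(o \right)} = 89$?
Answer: $-5903$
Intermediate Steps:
$B{\left(d,I \right)} = - d^{2}$ ($B{\left(d,I \right)} = - d d = - d^{2}$)
$m{\left(j \right)} = - j^{2}$
$\left(-5992 + S{\left(108 \right)}\right) + m{\left(-61 + 61 \right)} = \left(-5992 + 89\right) - \left(-61 + 61\right)^{2} = -5903 - 0^{2} = -5903 - 0 = -5903 + 0 = -5903$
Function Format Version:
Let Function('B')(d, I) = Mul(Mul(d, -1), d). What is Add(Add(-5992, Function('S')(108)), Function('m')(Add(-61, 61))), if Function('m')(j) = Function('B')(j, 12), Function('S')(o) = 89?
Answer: -5903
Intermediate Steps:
Function('B')(d, I) = Mul(-1, Pow(d, 2)) (Function('B')(d, I) = Mul(Mul(-1, d), d) = Mul(-1, Pow(d, 2)))
Function('m')(j) = Mul(-1, Pow(j, 2))
Add(Add(-5992, Function('S')(108)), Function('m')(Add(-61, 61))) = Add(Add(-5992, 89), Mul(-1, Pow(Add(-61, 61), 2))) = Add(-5903, Mul(-1, Pow(0, 2))) = Add(-5903, Mul(-1, 0)) = Add(-5903, 0) = -5903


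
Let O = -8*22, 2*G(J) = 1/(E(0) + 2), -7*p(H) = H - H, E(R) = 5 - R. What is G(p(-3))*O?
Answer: -88/7 ≈ -12.571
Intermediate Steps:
p(H) = 0 (p(H) = -(H - H)/7 = -⅐*0 = 0)
G(J) = 1/14 (G(J) = 1/(2*((5 - 1*0) + 2)) = 1/(2*((5 + 0) + 2)) = 1/(2*(5 + 2)) = (½)/7 = (½)*(⅐) = 1/14)
O = -176
G(p(-3))*O = (1/14)*(-176) = -88/7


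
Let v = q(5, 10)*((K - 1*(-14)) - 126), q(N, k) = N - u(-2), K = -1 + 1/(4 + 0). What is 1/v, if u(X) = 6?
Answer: 4/451 ≈ 0.0088692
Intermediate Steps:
K = -¾ (K = -1 + 1/4 = -1 + 1*(¼) = -1 + ¼ = -¾ ≈ -0.75000)
q(N, k) = -6 + N (q(N, k) = N - 1*6 = N - 6 = -6 + N)
v = 451/4 (v = (-6 + 5)*((-¾ - 1*(-14)) - 126) = -((-¾ + 14) - 126) = -(53/4 - 126) = -1*(-451/4) = 451/4 ≈ 112.75)
1/v = 1/(451/4) = 4/451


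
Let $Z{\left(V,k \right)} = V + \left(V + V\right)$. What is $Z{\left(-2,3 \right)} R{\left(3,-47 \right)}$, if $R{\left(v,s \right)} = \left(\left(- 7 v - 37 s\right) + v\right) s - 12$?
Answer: $485394$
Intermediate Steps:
$Z{\left(V,k \right)} = 3 V$ ($Z{\left(V,k \right)} = V + 2 V = 3 V$)
$R{\left(v,s \right)} = -12 + s \left(- 37 s - 6 v\right)$ ($R{\left(v,s \right)} = \left(\left(- 37 s - 7 v\right) + v\right) s - 12 = \left(- 37 s - 6 v\right) s - 12 = s \left(- 37 s - 6 v\right) - 12 = -12 + s \left(- 37 s - 6 v\right)$)
$Z{\left(-2,3 \right)} R{\left(3,-47 \right)} = 3 \left(-2\right) \left(-12 - 37 \left(-47\right)^{2} - \left(-282\right) 3\right) = - 6 \left(-12 - 81733 + 846\right) = \left(-6\right) \left(-80899\right) = 485394$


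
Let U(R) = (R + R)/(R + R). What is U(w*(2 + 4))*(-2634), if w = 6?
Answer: -2634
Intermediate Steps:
U(R) = 1 (U(R) = (2*R)/((2*R)) = (2*R)*(1/(2*R)) = 1)
U(w*(2 + 4))*(-2634) = 1*(-2634) = -2634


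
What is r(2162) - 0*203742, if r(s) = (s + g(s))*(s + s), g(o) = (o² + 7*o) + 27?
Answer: 20286335708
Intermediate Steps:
g(o) = 27 + o² + 7*o
r(s) = 2*s*(27 + s² + 8*s) (r(s) = (s + (27 + s² + 7*s))*(s + s) = (27 + s² + 8*s)*(2*s) = 2*s*(27 + s² + 8*s))
r(2162) - 0*203742 = 2*2162*(27 + 2162² + 8*2162) - 0*203742 = 2*2162*(27 + 4674244 + 17296) - 1*0 = 2*2162*4691567 + 0 = 20286335708 + 0 = 20286335708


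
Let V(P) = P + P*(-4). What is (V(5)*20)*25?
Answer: -7500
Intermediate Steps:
V(P) = -3*P (V(P) = P - 4*P = -3*P)
(V(5)*20)*25 = (-3*5*20)*25 = -15*20*25 = -300*25 = -7500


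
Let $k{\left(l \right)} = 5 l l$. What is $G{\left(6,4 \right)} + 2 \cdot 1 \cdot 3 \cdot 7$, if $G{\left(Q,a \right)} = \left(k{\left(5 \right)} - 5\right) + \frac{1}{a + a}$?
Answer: $\frac{1297}{8} \approx 162.13$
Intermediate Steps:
$k{\left(l \right)} = 5 l^{2}$
$G{\left(Q,a \right)} = 120 + \frac{1}{2 a}$ ($G{\left(Q,a \right)} = \left(5 \cdot 5^{2} - 5\right) + \frac{1}{a + a} = \left(5 \cdot 25 - 5\right) + \frac{1}{2 a} = \left(125 - 5\right) + \frac{1}{2 a} = 120 + \frac{1}{2 a}$)
$G{\left(6,4 \right)} + 2 \cdot 1 \cdot 3 \cdot 7 = \left(120 + \frac{1}{2 \cdot 4}\right) + 2 \cdot 1 \cdot 3 \cdot 7 = \left(120 + \frac{1}{2} \cdot \frac{1}{4}\right) + 2 \cdot 3 \cdot 7 = \left(120 + \frac{1}{8}\right) + 6 \cdot 7 = \frac{961}{8} + 42 = \frac{1297}{8}$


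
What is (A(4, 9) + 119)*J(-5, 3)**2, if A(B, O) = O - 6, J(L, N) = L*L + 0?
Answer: 76250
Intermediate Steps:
J(L, N) = L**2 (J(L, N) = L**2 + 0 = L**2)
A(B, O) = -6 + O
(A(4, 9) + 119)*J(-5, 3)**2 = ((-6 + 9) + 119)*((-5)**2)**2 = (3 + 119)*25**2 = 122*625 = 76250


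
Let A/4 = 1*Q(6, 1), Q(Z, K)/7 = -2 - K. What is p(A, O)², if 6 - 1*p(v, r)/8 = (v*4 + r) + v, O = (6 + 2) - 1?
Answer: 11235904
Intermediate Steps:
Q(Z, K) = -14 - 7*K (Q(Z, K) = 7*(-2 - K) = -14 - 7*K)
O = 7 (O = 8 - 1 = 7)
A = -84 (A = 4*(1*(-14 - 7*1)) = 4*(1*(-14 - 7)) = 4*(1*(-21)) = 4*(-21) = -84)
p(v, r) = 48 - 40*v - 8*r (p(v, r) = 48 - 8*((v*4 + r) + v) = 48 - 8*((4*v + r) + v) = 48 - 8*((r + 4*v) + v) = 48 - 8*(r + 5*v) = 48 + (-40*v - 8*r) = 48 - 40*v - 8*r)
p(A, O)² = (48 - 40*(-84) - 8*7)² = (48 + 3360 - 56)² = 3352² = 11235904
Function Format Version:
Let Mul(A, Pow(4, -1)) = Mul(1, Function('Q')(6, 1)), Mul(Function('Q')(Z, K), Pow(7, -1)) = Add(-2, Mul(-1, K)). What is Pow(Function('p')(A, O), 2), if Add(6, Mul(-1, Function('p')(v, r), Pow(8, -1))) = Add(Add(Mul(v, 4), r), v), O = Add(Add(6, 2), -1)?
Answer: 11235904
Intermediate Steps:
Function('Q')(Z, K) = Add(-14, Mul(-7, K)) (Function('Q')(Z, K) = Mul(7, Add(-2, Mul(-1, K))) = Add(-14, Mul(-7, K)))
O = 7 (O = Add(8, -1) = 7)
A = -84 (A = Mul(4, Mul(1, Add(-14, Mul(-7, 1)))) = Mul(4, Mul(1, Add(-14, -7))) = Mul(4, Mul(1, -21)) = Mul(4, -21) = -84)
Function('p')(v, r) = Add(48, Mul(-40, v), Mul(-8, r)) (Function('p')(v, r) = Add(48, Mul(-8, Add(Add(Mul(v, 4), r), v))) = Add(48, Mul(-8, Add(Add(Mul(4, v), r), v))) = Add(48, Mul(-8, Add(Add(r, Mul(4, v)), v))) = Add(48, Mul(-8, Add(r, Mul(5, v)))) = Add(48, Add(Mul(-40, v), Mul(-8, r))) = Add(48, Mul(-40, v), Mul(-8, r)))
Pow(Function('p')(A, O), 2) = Pow(Add(48, Mul(-40, -84), Mul(-8, 7)), 2) = Pow(Add(48, 3360, -56), 2) = Pow(3352, 2) = 11235904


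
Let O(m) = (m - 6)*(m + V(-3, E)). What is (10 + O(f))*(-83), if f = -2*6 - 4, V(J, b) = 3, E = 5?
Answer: -24568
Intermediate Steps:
f = -16 (f = -12 - 4 = -16)
O(m) = (-6 + m)*(3 + m) (O(m) = (m - 6)*(m + 3) = (-6 + m)*(3 + m))
(10 + O(f))*(-83) = (10 + (-18 + (-16)² - 3*(-16)))*(-83) = (10 + (-18 + 256 + 48))*(-83) = (10 + 286)*(-83) = 296*(-83) = -24568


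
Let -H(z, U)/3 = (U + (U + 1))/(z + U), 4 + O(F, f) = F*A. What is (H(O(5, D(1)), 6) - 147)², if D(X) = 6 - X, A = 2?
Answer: 361201/16 ≈ 22575.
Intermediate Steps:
O(F, f) = -4 + 2*F (O(F, f) = -4 + F*2 = -4 + 2*F)
H(z, U) = -3*(1 + 2*U)/(U + z) (H(z, U) = -3*(U + (U + 1))/(z + U) = -3*(U + (1 + U))/(U + z) = -3*(1 + 2*U)/(U + z))
(H(O(5, D(1)), 6) - 147)² = (3*(-1 - 2*6)/(6 + (-4 + 2*5)) - 147)² = (3*(-1 - 12)/(6 + (-4 + 10)) - 147)² = (3*(-13)/(6 + 6) - 147)² = (3*(-13)/12 - 147)² = (3*(1/12)*(-13) - 147)² = (-13/4 - 147)² = (-601/4)² = 361201/16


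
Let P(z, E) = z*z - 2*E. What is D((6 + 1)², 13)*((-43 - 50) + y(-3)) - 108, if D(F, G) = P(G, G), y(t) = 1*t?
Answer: -13836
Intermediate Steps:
y(t) = t
P(z, E) = z² - 2*E
D(F, G) = G² - 2*G
D((6 + 1)², 13)*((-43 - 50) + y(-3)) - 108 = (13*(-2 + 13))*((-43 - 50) - 3) - 108 = (13*11)*(-93 - 3) - 108 = 143*(-96) - 108 = -13728 - 108 = -13836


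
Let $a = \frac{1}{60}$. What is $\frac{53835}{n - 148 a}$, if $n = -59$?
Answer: $- \frac{807525}{922} \approx -875.84$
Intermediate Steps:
$a = \frac{1}{60} \approx 0.016667$
$\frac{53835}{n - 148 a} = \frac{53835}{-59 - \frac{37}{15}} = \frac{53835}{- \frac{922}{15}} = 53835 \left(- \frac{15}{922}\right) = - \frac{807525}{922}$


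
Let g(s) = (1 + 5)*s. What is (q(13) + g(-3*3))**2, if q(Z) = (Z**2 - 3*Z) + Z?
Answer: 7921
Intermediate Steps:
g(s) = 6*s
q(Z) = Z**2 - 2*Z
(q(13) + g(-3*3))**2 = (13*(-2 + 13) + 6*(-3*3))**2 = (13*11 + 6*(-9))**2 = (143 - 54)**2 = 89**2 = 7921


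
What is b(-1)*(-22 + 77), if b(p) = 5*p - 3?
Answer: -440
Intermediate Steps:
b(p) = -3 + 5*p
b(-1)*(-22 + 77) = (-3 + 5*(-1))*(-22 + 77) = (-3 - 5)*55 = -8*55 = -440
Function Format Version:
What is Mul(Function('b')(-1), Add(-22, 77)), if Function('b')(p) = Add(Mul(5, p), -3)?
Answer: -440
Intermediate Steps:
Function('b')(p) = Add(-3, Mul(5, p))
Mul(Function('b')(-1), Add(-22, 77)) = Mul(Add(-3, Mul(5, -1)), Add(-22, 77)) = Mul(Add(-3, -5), 55) = Mul(-8, 55) = -440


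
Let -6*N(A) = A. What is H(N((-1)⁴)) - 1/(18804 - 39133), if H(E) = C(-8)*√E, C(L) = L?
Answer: 1/20329 - 4*I*√6/3 ≈ 4.9191e-5 - 3.266*I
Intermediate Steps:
N(A) = -A/6
H(E) = -8*√E
H(N((-1)⁴)) - 1/(18804 - 39133) = -8*√(-⅙) - 1/(18804 - 39133) = -8*I*√6/6 - 1/(-20329) = -4*I*√6/3 - 1*(-1/20329) = -4*I*√6/3 + 1/20329 = 1/20329 - 4*I*√6/3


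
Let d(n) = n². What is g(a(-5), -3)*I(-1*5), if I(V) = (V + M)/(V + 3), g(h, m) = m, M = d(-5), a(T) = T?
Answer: 30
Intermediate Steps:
M = 25 (M = (-5)² = 25)
I(V) = (25 + V)/(3 + V) (I(V) = (V + 25)/(V + 3) = (25 + V)/(3 + V))
g(a(-5), -3)*I(-1*5) = -3*(25 - 1*5)/(3 - 1*5) = -3*(25 - 5)/(3 - 5) = -3*20/(-2) = -(-3)*20/2 = -3*(-10) = 30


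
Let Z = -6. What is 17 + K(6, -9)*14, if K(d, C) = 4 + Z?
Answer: -11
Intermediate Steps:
K(d, C) = -2 (K(d, C) = 4 - 6 = -2)
17 + K(6, -9)*14 = 17 - 2*14 = 17 - 28 = -11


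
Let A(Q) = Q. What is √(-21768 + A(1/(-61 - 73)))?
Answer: I*√390866342/134 ≈ 147.54*I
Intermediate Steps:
√(-21768 + A(1/(-61 - 73))) = √(-21768 + 1/(-61 - 73)) = √(-21768 + 1/(-134)) = √(-21768 - 1/134) = √(-2916913/134) = I*√390866342/134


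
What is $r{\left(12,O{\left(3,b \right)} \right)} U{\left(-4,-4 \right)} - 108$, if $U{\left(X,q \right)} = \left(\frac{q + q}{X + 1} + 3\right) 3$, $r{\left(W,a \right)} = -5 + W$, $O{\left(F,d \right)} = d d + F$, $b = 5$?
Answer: $11$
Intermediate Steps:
$O{\left(F,d \right)} = F + d^{2}$ ($O{\left(F,d \right)} = d^{2} + F = F + d^{2}$)
$U{\left(X,q \right)} = 9 + \frac{6 q}{1 + X}$ ($U{\left(X,q \right)} = \left(\frac{2 q}{1 + X} + 3\right) 3 = \left(3 + \frac{2 q}{1 + X}\right) 3 = 9 + \frac{6 q}{1 + X}$)
$r{\left(12,O{\left(3,b \right)} \right)} U{\left(-4,-4 \right)} - 108 = \left(-5 + 12\right) \frac{3 \left(3 + 2 \left(-4\right) + 3 \left(-4\right)\right)}{1 - 4} - 108 = 7 \frac{3 \left(3 - 8 - 12\right)}{-3} - 108 = 7 \cdot 3 \left(- \frac{1}{3}\right) \left(-17\right) - 108 = 7 \cdot 17 - 108 = 119 - 108 = 11$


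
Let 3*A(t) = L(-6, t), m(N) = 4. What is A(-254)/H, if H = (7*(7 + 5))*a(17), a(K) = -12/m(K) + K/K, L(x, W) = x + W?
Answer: 65/126 ≈ 0.51587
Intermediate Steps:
L(x, W) = W + x
a(K) = -2 (a(K) = -12/4 + K/K = -12*¼ + 1 = -3 + 1 = -2)
A(t) = -2 + t/3 (A(t) = (t - 6)/3 = (-6 + t)/3 = -2 + t/3)
H = -168 (H = (7*(7 + 5))*(-2) = (7*12)*(-2) = 84*(-2) = -168)
A(-254)/H = (-2 + (⅓)*(-254))/(-168) = (-2 - 254/3)*(-1/168) = -260/3*(-1/168) = 65/126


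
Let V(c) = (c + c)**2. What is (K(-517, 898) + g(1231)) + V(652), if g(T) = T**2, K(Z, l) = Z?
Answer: 3215260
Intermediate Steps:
V(c) = 4*c**2 (V(c) = (2*c)**2 = 4*c**2)
(K(-517, 898) + g(1231)) + V(652) = (-517 + 1231**2) + 4*652**2 = (-517 + 1515361) + 4*425104 = 1514844 + 1700416 = 3215260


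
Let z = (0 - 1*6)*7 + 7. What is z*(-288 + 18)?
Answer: 9450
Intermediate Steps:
z = -35 (z = (0 - 6)*7 + 7 = -6*7 + 7 = -42 + 7 = -35)
z*(-288 + 18) = -35*(-288 + 18) = -35*(-270) = 9450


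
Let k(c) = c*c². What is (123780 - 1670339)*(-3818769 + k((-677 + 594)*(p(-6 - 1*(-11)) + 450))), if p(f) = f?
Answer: 83298079883890533746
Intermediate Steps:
k(c) = c³
(123780 - 1670339)*(-3818769 + k((-677 + 594)*(p(-6 - 1*(-11)) + 450))) = (123780 - 1670339)*(-3818769 + ((-677 + 594)*((-6 - 1*(-11)) + 450))³) = -1546559*(-3818769 + (-83*((-6 + 11) + 450))³) = -1546559*(-3818769 + (-83*(5 + 450))³) = -1546559*(-3818769 + (-83*455)³) = -1546559*(-3818769 + (-37765)³) = -1546559*(-3818769 - 53860262672125) = -1546559*(-53860266490894) = 83298079883890533746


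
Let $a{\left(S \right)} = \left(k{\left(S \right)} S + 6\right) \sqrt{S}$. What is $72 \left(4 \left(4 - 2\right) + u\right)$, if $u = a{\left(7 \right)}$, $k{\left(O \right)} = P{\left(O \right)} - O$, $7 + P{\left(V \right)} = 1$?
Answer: $576 - 6120 \sqrt{7} \approx -15616.0$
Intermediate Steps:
$P{\left(V \right)} = -6$ ($P{\left(V \right)} = -7 + 1 = -6$)
$k{\left(O \right)} = -6 - O$
$a{\left(S \right)} = \sqrt{S} \left(6 + S \left(-6 - S\right)\right)$ ($a{\left(S \right)} = \left(\left(-6 - S\right) S + 6\right) \sqrt{S} = \left(S \left(-6 - S\right) + 6\right) \sqrt{S} = \left(6 + S \left(-6 - S\right)\right) \sqrt{S} = \sqrt{S} \left(6 + S \left(-6 - S\right)\right)$)
$u = - 85 \sqrt{7}$ ($u = \sqrt{7} \left(6 - 7 \left(6 + 7\right)\right) = \sqrt{7} \left(6 - 7 \cdot 13\right) = \sqrt{7} \left(6 - 91\right) = \sqrt{7} \left(-85\right) = - 85 \sqrt{7} \approx -224.89$)
$72 \left(4 \left(4 - 2\right) + u\right) = 72 \left(4 \left(4 - 2\right) - 85 \sqrt{7}\right) = 72 \left(4 \cdot 2 - 85 \sqrt{7}\right) = 72 \left(8 - 85 \sqrt{7}\right) = 576 - 6120 \sqrt{7}$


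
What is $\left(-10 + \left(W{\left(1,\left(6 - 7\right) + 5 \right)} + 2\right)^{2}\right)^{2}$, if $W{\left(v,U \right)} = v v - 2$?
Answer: $81$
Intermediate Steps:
$W{\left(v,U \right)} = -2 + v^{2}$ ($W{\left(v,U \right)} = v^{2} - 2 = -2 + v^{2}$)
$\left(-10 + \left(W{\left(1,\left(6 - 7\right) + 5 \right)} + 2\right)^{2}\right)^{2} = \left(-10 + \left(\left(-2 + 1^{2}\right) + 2\right)^{2}\right)^{2} = \left(-10 + \left(\left(-2 + 1\right) + 2\right)^{2}\right)^{2} = \left(-10 + \left(-1 + 2\right)^{2}\right)^{2} = \left(-10 + 1^{2}\right)^{2} = \left(-10 + 1\right)^{2} = \left(-9\right)^{2} = 81$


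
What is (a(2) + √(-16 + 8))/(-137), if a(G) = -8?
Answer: 8/137 - 2*I*√2/137 ≈ 0.058394 - 0.020645*I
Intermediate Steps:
(a(2) + √(-16 + 8))/(-137) = (-8 + √(-16 + 8))/(-137) = (-8 + √(-8))*(-1/137) = (-8 + 2*I*√2)*(-1/137) = 8/137 - 2*I*√2/137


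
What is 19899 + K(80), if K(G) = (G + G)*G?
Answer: 32699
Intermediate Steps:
K(G) = 2*G² (K(G) = (2*G)*G = 2*G²)
19899 + K(80) = 19899 + 2*80² = 19899 + 2*6400 = 19899 + 12800 = 32699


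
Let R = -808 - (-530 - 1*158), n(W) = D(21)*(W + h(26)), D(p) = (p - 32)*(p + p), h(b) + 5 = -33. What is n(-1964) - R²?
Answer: 910524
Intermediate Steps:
h(b) = -38 (h(b) = -5 - 33 = -38)
D(p) = 2*p*(-32 + p) (D(p) = (-32 + p)*(2*p) = 2*p*(-32 + p))
n(W) = 17556 - 462*W (n(W) = (2*21*(-32 + 21))*(W - 38) = (2*21*(-11))*(-38 + W) = -462*(-38 + W) = 17556 - 462*W)
R = -120 (R = -808 - (-530 - 158) = -808 - 1*(-688) = -808 + 688 = -120)
n(-1964) - R² = (17556 - 462*(-1964)) - 1*(-120)² = (17556 + 907368) - 1*14400 = 924924 - 14400 = 910524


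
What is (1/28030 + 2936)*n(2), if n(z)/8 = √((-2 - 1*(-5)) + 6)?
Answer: 987552972/14015 ≈ 70464.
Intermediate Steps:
n(z) = 24 (n(z) = 8*√((-2 - 1*(-5)) + 6) = 8*√((-2 + 5) + 6) = 8*√(3 + 6) = 8*√9 = 8*3 = 24)
(1/28030 + 2936)*n(2) = (1/28030 + 2936)*24 = (82296081/28030)*24 = 987552972/14015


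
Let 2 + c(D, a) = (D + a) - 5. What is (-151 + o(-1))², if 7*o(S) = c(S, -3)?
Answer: 1140624/49 ≈ 23278.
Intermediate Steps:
c(D, a) = -7 + D + a (c(D, a) = -2 + ((D + a) - 5) = -2 + (-5 + D + a) = -7 + D + a)
o(S) = -10/7 + S/7 (o(S) = (-7 + S - 3)/7 = (-10 + S)/7 = -10/7 + S/7)
(-151 + o(-1))² = (-151 + (-10/7 + (⅐)*(-1)))² = (-151 + (-10/7 - ⅐))² = (-151 - 11/7)² = (-1068/7)² = 1140624/49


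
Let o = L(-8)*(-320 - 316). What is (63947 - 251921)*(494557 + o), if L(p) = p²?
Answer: -85312563822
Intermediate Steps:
o = -40704 (o = (-8)²*(-320 - 316) = 64*(-636) = -40704)
(63947 - 251921)*(494557 + o) = (63947 - 251921)*(494557 - 40704) = -187974*453853 = -85312563822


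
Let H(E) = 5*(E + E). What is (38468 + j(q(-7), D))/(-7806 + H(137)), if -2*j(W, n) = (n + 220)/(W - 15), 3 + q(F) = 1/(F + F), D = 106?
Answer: -4867343/814154 ≈ -5.9784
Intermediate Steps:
q(F) = -3 + 1/(2*F) (q(F) = -3 + 1/(F + F) = -3 + 1/(2*F))
j(W, n) = -(220 + n)/(2*(-15 + W)) (j(W, n) = -(n + 220)/(2*(W - 15)) = -(220 + n)/(2*(-15 + W)))
H(E) = 10*E (H(E) = 5*(2*E) = 10*E)
(38468 + j(q(-7), D))/(-7806 + H(137)) = (38468 + (-220 - 1*106)/(2*(-15 + (-3 + (1/2)/(-7)))))/(-7806 + 10*137) = (38468 + (-220 - 106)/(2*(-15 + (-3 + (1/2)*(-1/7)))))/(-7806 + 1370) = (38468 + (1/2)*(-326)/(-15 + (-3 - 1/14)))/(-6436) = (38468 + (1/2)*(-326)/(-15 - 43/14))*(-1/6436) = (38468 + (1/2)*(-326)/(-253/14))*(-1/6436) = (38468 + (1/2)*(-14/253)*(-326))*(-1/6436) = (38468 + 2282/253)*(-1/6436) = (9734686/253)*(-1/6436) = -4867343/814154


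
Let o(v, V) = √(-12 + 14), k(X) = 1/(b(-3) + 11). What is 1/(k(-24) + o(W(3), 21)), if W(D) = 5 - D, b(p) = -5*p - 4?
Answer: -22/967 + 484*√2/967 ≈ 0.68509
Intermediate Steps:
b(p) = -4 - 5*p
k(X) = 1/22 (k(X) = 1/((-4 - 5*(-3)) + 11) = 1/((-4 + 15) + 11) = 1/(11 + 11) = 1/22)
o(v, V) = √2
1/(k(-24) + o(W(3), 21)) = 1/(1/22 + √2)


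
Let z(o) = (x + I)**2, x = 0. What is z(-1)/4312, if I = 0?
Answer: 0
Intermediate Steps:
z(o) = 0 (z(o) = (0 + 0)**2 = 0**2 = 0)
z(-1)/4312 = 0/4312 = 0*(1/4312) = 0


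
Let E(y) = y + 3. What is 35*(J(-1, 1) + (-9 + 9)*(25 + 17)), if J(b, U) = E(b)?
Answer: 70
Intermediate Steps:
E(y) = 3 + y
J(b, U) = 3 + b
35*(J(-1, 1) + (-9 + 9)*(25 + 17)) = 35*((3 - 1) + (-9 + 9)*(25 + 17)) = 35*(2 + 0*42) = 35*(2 + 0) = 35*2 = 70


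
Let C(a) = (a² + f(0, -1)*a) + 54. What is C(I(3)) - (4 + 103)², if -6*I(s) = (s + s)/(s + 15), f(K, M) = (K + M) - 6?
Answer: -3691853/324 ≈ -11395.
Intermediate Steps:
f(K, M) = -6 + K + M
I(s) = -s/(3*(15 + s)) (I(s) = -(s + s)/(6*(s + 15)) = -2*s/(6*(15 + s)) = -s/(3*(15 + s)))
C(a) = 54 + a² - 7*a (C(a) = (a² + (-6 + 0 - 1)*a) + 54 = (a² - 7*a) + 54 = 54 + a² - 7*a)
C(I(3)) - (4 + 103)² = (54 + (-1*3/(45 + 3*3))² - (-7)*3/(45 + 3*3)) - (4 + 103)² = (54 + (-1*3/(45 + 9))² - (-7)*3/(45 + 9)) - 1*107² = (54 + (-1*3/54)² - (-7)*3/54) - 1*11449 = (54 + (-1*3*1/54)² - (-7)*3/54) - 11449 = (54 + (-1/18)² - 7*(-1/18)) - 11449 = (54 + 1/324 + 7/18) - 11449 = 17623/324 - 11449 = -3691853/324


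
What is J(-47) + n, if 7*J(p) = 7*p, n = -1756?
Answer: -1803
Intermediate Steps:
J(p) = p (J(p) = (7*p)/7 = p)
J(-47) + n = -47 - 1756 = -1803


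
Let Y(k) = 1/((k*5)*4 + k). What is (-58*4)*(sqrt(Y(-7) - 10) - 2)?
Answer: 464 - 232*I*sqrt(4413)/21 ≈ 464.0 - 733.9*I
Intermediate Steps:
Y(k) = 1/(21*k) (Y(k) = 1/((5*k)*4 + k) = 1/(20*k + k) = 1/(21*k))
(-58*4)*(sqrt(Y(-7) - 10) - 2) = (-58*4)*(sqrt((1/21)/(-7) - 10) - 2) = -232*(sqrt((1/21)*(-1/7) - 10) - 2) = -232*(sqrt(-1/147 - 10) - 2) = -232*(sqrt(-1471/147) - 2) = -232*(I*sqrt(4413)/21 - 2) = -232*(-2 + I*sqrt(4413)/21) = 464 - 232*I*sqrt(4413)/21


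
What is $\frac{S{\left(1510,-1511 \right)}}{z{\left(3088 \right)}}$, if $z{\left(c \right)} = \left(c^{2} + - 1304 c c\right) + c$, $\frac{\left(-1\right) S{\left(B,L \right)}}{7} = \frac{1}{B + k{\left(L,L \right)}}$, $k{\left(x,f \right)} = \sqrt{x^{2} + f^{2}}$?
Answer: $- \frac{755}{2028962675179632} + \frac{1511 \sqrt{2}}{4057925350359264} \approx 1.5448 \cdot 10^{-13}$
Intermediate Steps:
$k{\left(x,f \right)} = \sqrt{f^{2} + x^{2}}$
$S{\left(B,L \right)} = - \frac{7}{B + \sqrt{2} \sqrt{L^{2}}}$ ($S{\left(B,L \right)} = - \frac{7}{B + \sqrt{L^{2} + L^{2}}} = - \frac{7}{B + \sqrt{2 L^{2}}} = - \frac{7}{B + \sqrt{2} \sqrt{L^{2}}}$)
$z{\left(c \right)} = c - 1303 c^{2}$ ($z{\left(c \right)} = \left(c^{2} - 1304 c^{2}\right) + c = - 1303 c^{2} + c = c - 1303 c^{2}$)
$\frac{S{\left(1510,-1511 \right)}}{z{\left(3088 \right)}} = \frac{\left(-7\right) \frac{1}{1510 + \sqrt{2} \sqrt{\left(-1511\right)^{2}}}}{3088 \left(1 - 4023664\right)} = \frac{\left(-7\right) \frac{1}{1510 + \sqrt{2} \sqrt{2283121}}}{3088 \left(1 - 4023664\right)} = \frac{\left(-7\right) \frac{1}{1510 + \sqrt{2} \cdot 1511}}{3088 \left(-4023663\right)} = \frac{\left(-7\right) \frac{1}{1510 + 1511 \sqrt{2}}}{-12425071344} = - \frac{7}{1510 + 1511 \sqrt{2}} \left(- \frac{1}{12425071344}\right) = \frac{1}{1775010192 \left(1510 + 1511 \sqrt{2}\right)}$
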